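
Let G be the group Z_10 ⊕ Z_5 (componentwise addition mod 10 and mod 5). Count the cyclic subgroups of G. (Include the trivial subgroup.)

A cyclic subgroup of order d is generated by each of its φ(d) elements of order d, so the cyclic subgroups of order d number (#elements of order d)/φ(d).
Cyclic subgroups by order — order 1: 1; order 2: 1; order 5: 6; order 10: 6.
Total: 14.

14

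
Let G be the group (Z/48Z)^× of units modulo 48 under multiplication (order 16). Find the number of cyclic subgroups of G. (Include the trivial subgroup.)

12

A cyclic subgroup of order d is generated by each of its φ(d) elements of order d, so the cyclic subgroups of order d number (#elements of order d)/φ(d).
Cyclic subgroups by order — order 1: 1; order 2: 7; order 4: 4.
Total: 12.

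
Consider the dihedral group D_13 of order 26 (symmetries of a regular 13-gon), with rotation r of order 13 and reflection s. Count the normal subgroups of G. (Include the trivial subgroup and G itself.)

3

G has 16 subgroups. Checking conjugation-invariance by order — order 1: 1/1 normal; order 2: 0/13 normal; order 13: 1/1 normal; order 26: 1/1 normal.
Total normal subgroups: 3.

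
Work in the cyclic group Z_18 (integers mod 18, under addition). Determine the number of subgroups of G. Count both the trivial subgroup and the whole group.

A cyclic group of order 18 has exactly one subgroup for each divisor of 18.
Divisors of 18: 1, 2, 3, 6, 9, 18.
So Z_18 has 6 subgroups.

6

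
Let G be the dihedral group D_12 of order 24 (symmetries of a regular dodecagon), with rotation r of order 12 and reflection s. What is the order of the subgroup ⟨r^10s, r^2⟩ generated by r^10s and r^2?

12

|⟨r^10s⟩| = 2 and |⟨r^2⟩| = 6, so |H| is a multiple of lcm(2, 6) = 6 and divides |G| = 24.
Closing under the operation: H = {e, r^2, r^4, r^6, r^8, r^10, s, r^2s, r^4s, r^6s, r^8s, r^10s}, so |H| = 12.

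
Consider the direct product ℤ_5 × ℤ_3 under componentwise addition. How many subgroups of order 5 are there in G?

|G| = 15 and 5 | 15, so subgroups of order 5 are possible by Lagrange.
The subgroups of order 5 are: {(0,0), (1,0), (2,0), (3,0), (4,0)}.
So G has 1 subgroup of order 5.

1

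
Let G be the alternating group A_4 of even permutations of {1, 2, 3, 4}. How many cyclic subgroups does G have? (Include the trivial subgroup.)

8

Group the elements of G by the cyclic subgroup they generate; each cyclic subgroup of order d accounts for φ(d) elements.
Cyclic subgroups by order — order 1: 1; order 2: 3; order 3: 4.
Total: 8.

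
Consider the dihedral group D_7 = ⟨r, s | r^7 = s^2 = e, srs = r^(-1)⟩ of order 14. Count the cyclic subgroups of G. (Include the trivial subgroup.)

Group the elements of G by the cyclic subgroup they generate; each cyclic subgroup of order d accounts for φ(d) elements.
Cyclic subgroups by order — order 1: 1; order 2: 7; order 7: 1.
Total: 9.

9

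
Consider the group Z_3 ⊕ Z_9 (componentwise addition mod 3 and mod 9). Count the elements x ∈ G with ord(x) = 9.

18

An element (a,b) has order lcm(ord(a), ord(b)); count pairs with lcm equal to 9.
Enumerating gives 18 such elements.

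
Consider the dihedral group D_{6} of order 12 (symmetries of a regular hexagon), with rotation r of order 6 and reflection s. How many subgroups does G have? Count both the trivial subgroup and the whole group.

16

|G| = 12, so by Lagrange every subgroup order divides 12. Divisors: 1, 2, 3, 4, 6, 12.
Subgroups by order — order 1: 1; order 2: 7; order 3: 1; order 4: 3; order 6: 3; order 12: 1.
Total: 1 + 7 + 1 + 3 + 3 + 1 = 16.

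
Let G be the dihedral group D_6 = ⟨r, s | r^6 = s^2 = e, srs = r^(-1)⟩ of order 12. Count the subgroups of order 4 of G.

3

|G| = 12 and 4 | 12, so subgroups of order 4 are possible by Lagrange.
The subgroups of order 4 are: {e, r^3, r^2s, r^5s}; {e, r^3, s, r^3s}; {e, r^3, rs, r^4s}.
So G has 3 subgroups of order 4.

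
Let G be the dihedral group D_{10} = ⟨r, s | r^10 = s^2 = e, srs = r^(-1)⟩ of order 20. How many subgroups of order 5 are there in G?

1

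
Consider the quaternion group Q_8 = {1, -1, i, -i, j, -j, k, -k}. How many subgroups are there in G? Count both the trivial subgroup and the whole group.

|G| = 8, so by Lagrange every subgroup order divides 8. Divisors: 1, 2, 4, 8.
Subgroups by order — order 1: 1; order 2: 1; order 4: 3; order 8: 1.
Total: 1 + 1 + 3 + 1 = 6.

6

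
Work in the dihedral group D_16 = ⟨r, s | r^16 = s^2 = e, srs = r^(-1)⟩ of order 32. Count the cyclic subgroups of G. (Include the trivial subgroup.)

21

Group the elements of G by the cyclic subgroup they generate; each cyclic subgroup of order d accounts for φ(d) elements.
Cyclic subgroups by order — order 1: 1; order 2: 17; order 4: 1; order 8: 1; order 16: 1.
Total: 21.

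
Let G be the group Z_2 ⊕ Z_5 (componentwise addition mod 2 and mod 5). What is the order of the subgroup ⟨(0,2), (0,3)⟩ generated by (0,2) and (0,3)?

5

|⟨(0,2)⟩| = 5 and |⟨(0,3)⟩| = 5, so |H| is a multiple of lcm(5, 5) = 5 and divides |G| = 10.
Closing under the operation: H = {(0,0), (0,1), (0,2), (0,3), (0,4)}, so |H| = 5.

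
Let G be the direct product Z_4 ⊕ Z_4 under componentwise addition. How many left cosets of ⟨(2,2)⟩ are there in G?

8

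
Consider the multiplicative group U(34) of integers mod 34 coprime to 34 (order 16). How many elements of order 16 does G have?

8

The elements of order 16 are: 3, 5, 7, 11, 23, 27, 29, 31.
That's 8.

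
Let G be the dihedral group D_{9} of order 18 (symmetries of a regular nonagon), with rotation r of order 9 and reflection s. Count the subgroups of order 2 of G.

|G| = 18 and 2 | 18, so subgroups of order 2 are possible by Lagrange.
The subgroups of order 2 are: {e, r^2s}; {e, r^3s}; {e, r^4s}; {e, r^5s}; … (9 in all).
So G has 9 subgroups of order 2.

9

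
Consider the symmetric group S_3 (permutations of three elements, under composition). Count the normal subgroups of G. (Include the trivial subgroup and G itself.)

3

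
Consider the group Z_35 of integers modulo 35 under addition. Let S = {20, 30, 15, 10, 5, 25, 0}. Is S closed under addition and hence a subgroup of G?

Yes

|S| = 7 divides |G| = 35, consistent with Lagrange.
S contains the identity, every element's inverse is in S, and S is closed under +: it is a subgroup.
In fact S = ⟨20⟩.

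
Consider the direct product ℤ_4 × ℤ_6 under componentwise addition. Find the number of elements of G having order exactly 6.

6

An element (a,b) has order lcm(ord(a), ord(b)); count pairs with lcm equal to 6.
Enumerating gives 6 such elements.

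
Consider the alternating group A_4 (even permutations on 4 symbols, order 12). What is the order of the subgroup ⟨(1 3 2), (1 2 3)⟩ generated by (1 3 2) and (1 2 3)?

3

|⟨(1 3 2)⟩| = 3 and |⟨(1 2 3)⟩| = 3, so |H| is a multiple of lcm(3, 3) = 3 and divides |G| = 12.
Closing under the operation: H = {e, (1 2 3), (1 3 2)}, so |H| = 3.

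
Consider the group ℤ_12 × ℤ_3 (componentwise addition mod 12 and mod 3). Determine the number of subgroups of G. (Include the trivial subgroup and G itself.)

18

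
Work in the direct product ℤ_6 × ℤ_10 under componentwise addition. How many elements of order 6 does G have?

6

An element (a,b) has order lcm(ord(a), ord(b)); count pairs with lcm equal to 6.
Enumerating gives 6 such elements.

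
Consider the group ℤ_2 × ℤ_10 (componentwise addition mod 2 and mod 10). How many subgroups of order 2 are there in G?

3

|G| = 20 and 2 | 20, so subgroups of order 2 are possible by Lagrange.
The subgroups of order 2 are: {(0,0), (0,5)}; {(0,0), (1,0)}; {(0,0), (1,5)}.
So G has 3 subgroups of order 2.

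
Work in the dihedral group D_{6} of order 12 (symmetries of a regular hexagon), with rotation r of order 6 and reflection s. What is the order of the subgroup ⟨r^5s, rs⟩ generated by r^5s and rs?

|⟨r^5s⟩| = 2 and |⟨rs⟩| = 2, so |H| is a multiple of lcm(2, 2) = 2 and divides |G| = 12.
Closing under the operation: H = {e, r^2, r^4, rs, r^3s, r^5s}, so |H| = 6.

6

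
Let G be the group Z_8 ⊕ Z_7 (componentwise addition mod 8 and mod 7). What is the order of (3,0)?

The order of (3,0) in Z_8 × Z_7 is lcm(ord(3) in Z_8, ord(0) in Z_7).
ord(3) = 8 and ord(0) = 1, so |⟨(3,0)⟩| = lcm(8, 1) = 8.

8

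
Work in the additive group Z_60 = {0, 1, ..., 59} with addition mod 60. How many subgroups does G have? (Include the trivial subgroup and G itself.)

12

Subgroups of the cyclic group Z_60 correspond bijectively to divisors of 60.
Divisors of 60: 1, 2, 3, 4, 5, 6, 10, 12, 15, 20, 30, 60.
So Z_60 has 12 subgroups.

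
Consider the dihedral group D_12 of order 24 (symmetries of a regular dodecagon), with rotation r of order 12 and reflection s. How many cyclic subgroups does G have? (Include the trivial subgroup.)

Each element a generates a cyclic subgroup ⟨a⟩; distinct elements may generate the same one (a cyclic group of order d has φ(d) generators).
Cyclic subgroups by order — order 1: 1; order 2: 13; order 3: 1; order 4: 1; order 6: 1; order 12: 1.
Total: 18.

18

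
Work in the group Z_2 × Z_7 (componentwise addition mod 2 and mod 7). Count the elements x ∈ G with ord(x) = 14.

An element (a,b) has order lcm(ord(a), ord(b)); count pairs with lcm equal to 14.
Enumerating gives 6 such elements.

6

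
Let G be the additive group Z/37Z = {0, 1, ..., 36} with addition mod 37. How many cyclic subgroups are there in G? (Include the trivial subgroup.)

Each element a generates a cyclic subgroup ⟨a⟩; distinct elements may generate the same one (a cyclic group of order d has φ(d) generators).
Cyclic subgroups by order — order 1: 1; order 37: 1.
Total: 2.

2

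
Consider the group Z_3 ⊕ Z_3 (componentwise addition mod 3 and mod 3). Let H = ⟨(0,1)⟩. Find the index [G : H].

3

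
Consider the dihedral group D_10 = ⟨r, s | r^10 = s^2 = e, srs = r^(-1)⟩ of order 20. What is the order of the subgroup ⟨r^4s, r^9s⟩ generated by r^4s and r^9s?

|⟨r^4s⟩| = 2 and |⟨r^9s⟩| = 2, so |H| is a multiple of lcm(2, 2) = 2 and divides |G| = 20.
Closing under the operation: H = {e, r^5, r^4s, r^9s}, so |H| = 4.

4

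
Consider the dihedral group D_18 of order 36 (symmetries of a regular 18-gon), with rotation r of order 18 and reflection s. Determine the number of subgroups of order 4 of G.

9

|G| = 36 and 4 | 36, so subgroups of order 4 are possible by Lagrange.
The subgroups of order 4 are: {e, r^9, rs, r^10s}; {e, r^9, r^2s, r^11s}; {e, r^9, r^3s, r^12s}; {e, r^9, r^4s, r^13s}; … (9 in all).
So G has 9 subgroups of order 4.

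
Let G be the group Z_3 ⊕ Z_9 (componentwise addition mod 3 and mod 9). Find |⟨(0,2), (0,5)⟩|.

9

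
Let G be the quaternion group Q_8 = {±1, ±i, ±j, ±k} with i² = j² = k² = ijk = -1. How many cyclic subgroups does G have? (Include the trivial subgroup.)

5

Each element a generates a cyclic subgroup ⟨a⟩; distinct elements may generate the same one (a cyclic group of order d has φ(d) generators).
Cyclic subgroups by order — order 1: 1; order 2: 1; order 4: 3.
Total: 5.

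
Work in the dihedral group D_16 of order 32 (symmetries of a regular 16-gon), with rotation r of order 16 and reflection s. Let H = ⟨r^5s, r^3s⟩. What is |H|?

16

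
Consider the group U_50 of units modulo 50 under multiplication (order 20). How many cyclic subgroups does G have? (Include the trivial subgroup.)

6

Group the elements of G by the cyclic subgroup they generate; each cyclic subgroup of order d accounts for φ(d) elements.
Cyclic subgroups by order — order 1: 1; order 2: 1; order 4: 1; order 5: 1; order 10: 1; order 20: 1.
Total: 6.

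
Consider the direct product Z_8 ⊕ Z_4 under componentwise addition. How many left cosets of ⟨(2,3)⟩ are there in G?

|⟨(2,3)⟩| = 4 and |G| = 32.
By Lagrange, [G : H] = |G|/|H| = 32/4 = 8.

8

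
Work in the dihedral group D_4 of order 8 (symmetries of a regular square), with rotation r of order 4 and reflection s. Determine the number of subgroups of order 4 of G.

|G| = 8 and 4 | 8, so subgroups of order 4 are possible by Lagrange.
The subgroups of order 4 are: {e, r, r^2, r^3}; {e, r^2, s, r^2s}; {e, r^2, rs, r^3s}.
So G has 3 subgroups of order 4.

3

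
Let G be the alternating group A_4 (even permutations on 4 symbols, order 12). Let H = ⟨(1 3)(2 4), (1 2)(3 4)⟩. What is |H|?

|⟨(1 3)(2 4)⟩| = 2 and |⟨(1 2)(3 4)⟩| = 2, so |H| is a multiple of lcm(2, 2) = 2 and divides |G| = 12.
Closing under the operation: H = {e, (1 2)(3 4), (1 3)(2 4), (1 4)(2 3)}, so |H| = 4.

4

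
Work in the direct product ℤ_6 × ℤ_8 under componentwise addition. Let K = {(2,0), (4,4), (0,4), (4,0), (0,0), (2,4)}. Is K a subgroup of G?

|K| = 6 divides |G| = 48, consistent with Lagrange.
K contains the identity, every element's inverse is in K, and K is closed under +: it is a subgroup.
In fact K = ⟨(4,4)⟩.

Yes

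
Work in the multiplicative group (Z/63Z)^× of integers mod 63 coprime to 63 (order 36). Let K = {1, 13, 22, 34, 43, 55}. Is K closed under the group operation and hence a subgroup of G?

Yes

|K| = 6 divides |G| = 36, consistent with Lagrange.
K contains the identity, every element's inverse is in K, and K is closed under ·: it is a subgroup.
In fact K = ⟨34⟩.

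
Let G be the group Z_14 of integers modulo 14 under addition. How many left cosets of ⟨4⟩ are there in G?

2

|⟨4⟩| = 7 and |G| = 14.
By Lagrange, [G : H] = |G|/|H| = 14/7 = 2.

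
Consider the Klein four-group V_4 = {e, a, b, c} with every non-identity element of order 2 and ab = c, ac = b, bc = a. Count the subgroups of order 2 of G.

3

|G| = 4 and 2 | 4, so subgroups of order 2 are possible by Lagrange.
The subgroups of order 2 are: {e, a}; {e, b}; {e, c}.
So G has 3 subgroups of order 2.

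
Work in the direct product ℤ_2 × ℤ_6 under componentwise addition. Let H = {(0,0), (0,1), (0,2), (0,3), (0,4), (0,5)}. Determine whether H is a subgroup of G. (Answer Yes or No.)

Yes

|H| = 6 divides |G| = 12, consistent with Lagrange.
H contains the identity, every element's inverse is in H, and H is closed under +: it is a subgroup.
In fact H = ⟨(0,1)⟩.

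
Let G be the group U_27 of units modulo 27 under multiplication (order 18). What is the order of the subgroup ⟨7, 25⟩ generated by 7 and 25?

|⟨7⟩| = 9 and |⟨25⟩| = 9, so |H| is a multiple of lcm(9, 9) = 9 and divides |G| = 18.
Closing under the operation: H = {1, 4, 7, 10, 13, 16, 19, 22, 25}, so |H| = 9.

9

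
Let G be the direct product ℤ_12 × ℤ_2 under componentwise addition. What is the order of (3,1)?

The order of (3,1) in Z_12 × Z_2 is lcm(ord(3) in Z_12, ord(1) in Z_2).
ord(3) = 4 and ord(1) = 2, so |⟨(3,1)⟩| = lcm(4, 2) = 4.

4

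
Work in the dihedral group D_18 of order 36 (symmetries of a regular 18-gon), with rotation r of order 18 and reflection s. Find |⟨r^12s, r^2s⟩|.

18

|⟨r^12s⟩| = 2 and |⟨r^2s⟩| = 2, so |H| is a multiple of lcm(2, 2) = 2 and divides |G| = 36.
Closing under the operation: H = {e, r^2, r^4, r^6, r^8, r^10, r^12, r^14, r^16, s, r^2s, r^4s, r^6s, r^8s, r^10s, r^12s, r^14s, r^16s}, so |H| = 18.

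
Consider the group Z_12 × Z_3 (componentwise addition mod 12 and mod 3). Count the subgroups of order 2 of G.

1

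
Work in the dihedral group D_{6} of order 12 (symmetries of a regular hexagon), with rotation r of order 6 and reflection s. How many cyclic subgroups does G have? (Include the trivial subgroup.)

Each element a generates a cyclic subgroup ⟨a⟩; distinct elements may generate the same one (a cyclic group of order d has φ(d) generators).
Cyclic subgroups by order — order 1: 1; order 2: 7; order 3: 1; order 6: 1.
Total: 10.

10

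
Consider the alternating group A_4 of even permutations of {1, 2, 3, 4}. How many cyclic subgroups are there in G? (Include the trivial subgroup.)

8

A cyclic subgroup of order d is generated by each of its φ(d) elements of order d, so the cyclic subgroups of order d number (#elements of order d)/φ(d).
Cyclic subgroups by order — order 1: 1; order 2: 3; order 3: 4.
Total: 8.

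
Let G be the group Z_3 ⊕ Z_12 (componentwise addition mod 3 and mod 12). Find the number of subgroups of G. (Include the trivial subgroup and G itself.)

18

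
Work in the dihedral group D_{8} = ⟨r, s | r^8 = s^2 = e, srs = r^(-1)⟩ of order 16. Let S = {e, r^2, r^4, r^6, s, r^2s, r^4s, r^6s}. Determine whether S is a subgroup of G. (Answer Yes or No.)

Yes

|S| = 8 divides |G| = 16, consistent with Lagrange.
S contains the identity, every element's inverse is in S, and S is closed under ·: it is a subgroup.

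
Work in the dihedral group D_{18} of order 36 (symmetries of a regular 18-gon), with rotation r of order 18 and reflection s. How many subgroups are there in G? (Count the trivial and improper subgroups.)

45

|G| = 36, so by Lagrange every subgroup order divides 36. Divisors: 1, 2, 3, 4, 6, 9, 12, 18, 36.
Subgroups by order — order 1: 1; order 2: 19; order 3: 1; order 4: 9; order 6: 7; order 9: 1; order 12: 3; order 18: 3; order 36: 1.
Total: 1 + 19 + 1 + 9 + 7 + 1 + 3 + 3 + 1 = 45.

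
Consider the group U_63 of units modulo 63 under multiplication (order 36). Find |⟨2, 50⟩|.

18

|⟨2⟩| = 6 and |⟨50⟩| = 6, so |H| is a multiple of lcm(6, 6) = 6 and divides |G| = 36.
Closing under the operation: H = {1, 2, 4, 8, 11, 16, 22, 23, 25, 29, 32, 37, 43, 44, 46, 50, 53, 58}, so |H| = 18.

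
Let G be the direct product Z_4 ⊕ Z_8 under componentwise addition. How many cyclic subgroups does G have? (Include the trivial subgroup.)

14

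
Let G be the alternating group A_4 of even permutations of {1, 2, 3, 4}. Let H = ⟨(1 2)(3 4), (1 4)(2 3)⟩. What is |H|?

4

|⟨(1 2)(3 4)⟩| = 2 and |⟨(1 4)(2 3)⟩| = 2, so |H| is a multiple of lcm(2, 2) = 2 and divides |G| = 12.
Closing under the operation: H = {e, (1 2)(3 4), (1 3)(2 4), (1 4)(2 3)}, so |H| = 4.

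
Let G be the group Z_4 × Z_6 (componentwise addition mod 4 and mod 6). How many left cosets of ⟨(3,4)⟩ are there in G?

2

|⟨(3,4)⟩| = 12 and |G| = 24.
By Lagrange, [G : H] = |G|/|H| = 24/12 = 2.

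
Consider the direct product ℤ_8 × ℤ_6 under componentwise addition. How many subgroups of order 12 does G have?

3

|G| = 48 and 12 | 48, so subgroups of order 12 are possible by Lagrange.
The subgroups of order 12 are: {(0,0), (0,1), (0,2), (0,3), (0,4), (0,5), (4,0), (4,1), (4,2), (4,3), (4,4), (4,5)}; {(0,0), (0,2), (0,4), (2,0), (2,2), (2,4), (4,0), (4,2), (4,4), (6,0), (6,2), (6,4)}; {(0,0), (0,2), (0,4), (2,1), (2,3), (2,5), (4,0), (4,2), (4,4), (6,1), (6,3), (6,5)}.
So G has 3 subgroups of order 12.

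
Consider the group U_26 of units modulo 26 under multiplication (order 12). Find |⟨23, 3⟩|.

|⟨23⟩| = 6 and |⟨3⟩| = 3, so |H| is a multiple of lcm(6, 3) = 6 and divides |G| = 12.
Closing under the operation: H = {1, 3, 9, 17, 23, 25}, so |H| = 6.

6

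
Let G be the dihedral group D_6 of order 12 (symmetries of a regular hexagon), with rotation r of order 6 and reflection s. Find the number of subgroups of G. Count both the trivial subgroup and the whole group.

16

|G| = 12, so by Lagrange every subgroup order divides 12. Divisors: 1, 2, 3, 4, 6, 12.
Subgroups by order — order 1: 1; order 2: 7; order 3: 1; order 4: 3; order 6: 3; order 12: 1.
Total: 1 + 7 + 1 + 3 + 3 + 1 = 16.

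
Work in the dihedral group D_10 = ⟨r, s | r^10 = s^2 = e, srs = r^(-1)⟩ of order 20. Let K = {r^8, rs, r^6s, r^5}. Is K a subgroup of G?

No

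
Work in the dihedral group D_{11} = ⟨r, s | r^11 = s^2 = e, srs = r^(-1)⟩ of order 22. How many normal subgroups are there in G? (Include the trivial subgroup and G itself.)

G has 14 subgroups. Checking conjugation-invariance by order — order 1: 1/1 normal; order 2: 0/11 normal; order 11: 1/1 normal; order 22: 1/1 normal.
Total normal subgroups: 3.

3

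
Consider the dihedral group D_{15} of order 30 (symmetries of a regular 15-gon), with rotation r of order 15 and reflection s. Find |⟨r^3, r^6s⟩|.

|⟨r^3⟩| = 5 and |⟨r^6s⟩| = 2, so |H| is a multiple of lcm(5, 2) = 10 and divides |G| = 30.
Closing under the operation: H = {e, r^3, r^6, r^9, r^12, s, r^3s, r^6s, r^9s, r^12s}, so |H| = 10.

10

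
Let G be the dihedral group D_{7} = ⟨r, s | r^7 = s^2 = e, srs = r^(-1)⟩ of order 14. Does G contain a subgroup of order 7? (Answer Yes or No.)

7 | 14. A subgroup of order 7 is {e, r, r^2, r^3, r^4, r^5, r^6}.

Yes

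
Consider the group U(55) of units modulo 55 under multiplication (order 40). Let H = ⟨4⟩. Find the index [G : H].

4

|⟨4⟩| = 10 and |G| = 40.
By Lagrange, [G : H] = |G|/|H| = 40/10 = 4.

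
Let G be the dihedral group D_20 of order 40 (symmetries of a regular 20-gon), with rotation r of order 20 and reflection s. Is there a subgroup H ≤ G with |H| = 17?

No

17 does not divide |G| = 40, so by Lagrange no subgroup of order 17 exists.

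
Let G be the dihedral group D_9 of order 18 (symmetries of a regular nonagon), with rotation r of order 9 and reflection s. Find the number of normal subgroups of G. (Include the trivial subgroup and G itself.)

4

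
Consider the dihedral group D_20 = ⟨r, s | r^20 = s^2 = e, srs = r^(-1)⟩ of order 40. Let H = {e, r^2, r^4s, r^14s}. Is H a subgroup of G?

No

r^2 ∈ H but its inverse r^18 ∉ H, so H is not a subgroup.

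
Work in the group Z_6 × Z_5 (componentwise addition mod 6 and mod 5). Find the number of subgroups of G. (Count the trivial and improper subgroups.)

|G| = 30, so by Lagrange every subgroup order divides 30. Divisors: 1, 2, 3, 5, 6, 10, 15, 30.
Subgroups by order — order 1: 1; order 2: 1; order 3: 1; order 5: 1; order 6: 1; order 10: 1; order 15: 1; order 30: 1.
Total: 1 + 1 + 1 + 1 + 1 + 1 + 1 + 1 = 8.

8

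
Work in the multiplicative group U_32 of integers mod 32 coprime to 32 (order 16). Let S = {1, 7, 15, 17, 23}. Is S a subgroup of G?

|S| = 5 does not divide |G| = 16, so by Lagrange S is not a subgroup.

No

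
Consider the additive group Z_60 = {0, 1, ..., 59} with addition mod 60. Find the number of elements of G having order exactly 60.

16

In a cyclic group of order 60, the number of elements of order d (for d | 60) is φ(d).
φ(60) = 16.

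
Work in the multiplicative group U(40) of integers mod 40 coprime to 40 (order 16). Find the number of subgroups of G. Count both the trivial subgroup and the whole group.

27

|G| = 16, so by Lagrange every subgroup order divides 16. Divisors: 1, 2, 4, 8, 16.
Subgroups by order — order 1: 1; order 2: 7; order 4: 11; order 8: 7; order 16: 1.
Total: 1 + 7 + 11 + 7 + 1 = 27.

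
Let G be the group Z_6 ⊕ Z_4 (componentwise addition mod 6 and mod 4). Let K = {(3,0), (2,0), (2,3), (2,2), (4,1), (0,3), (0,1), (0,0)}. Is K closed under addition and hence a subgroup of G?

(2,2) ∈ K but its inverse (4,2) ∉ K, so K is not a subgroup.

No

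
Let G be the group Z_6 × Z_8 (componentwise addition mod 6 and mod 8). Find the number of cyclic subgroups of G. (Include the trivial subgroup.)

Group the elements of G by the cyclic subgroup they generate; each cyclic subgroup of order d accounts for φ(d) elements.
Cyclic subgroups by order — order 1: 1; order 2: 3; order 3: 1; order 4: 2; order 6: 3; order 8: 2; order 12: 2; order 24: 2.
Total: 16.

16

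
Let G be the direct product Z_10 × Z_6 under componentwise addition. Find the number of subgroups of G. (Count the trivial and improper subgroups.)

20

|G| = 60, so by Lagrange every subgroup order divides 60. Divisors: 1, 2, 3, 4, 5, 6, 10, 12, 15, 20, 30, 60.
Subgroups by order — order 1: 1; order 2: 3; order 3: 1; order 4: 1; order 5: 1; order 6: 3; order 10: 3; order 12: 1; order 15: 1; order 20: 1; order 30: 3; order 60: 1.
Total: 1 + 3 + 1 + 1 + 1 + 3 + 3 + 1 + 1 + 1 + 3 + 1 = 20.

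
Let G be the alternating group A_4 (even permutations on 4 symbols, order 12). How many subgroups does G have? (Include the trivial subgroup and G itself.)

|G| = 12, so by Lagrange every subgroup order divides 12. Divisors: 1, 2, 3, 4, 6, 12.
Subgroups by order — order 1: 1; order 2: 3; order 3: 4; order 4: 1; order 6: 0; order 12: 1.
Total: 1 + 3 + 4 + 1 + 0 + 1 = 10.

10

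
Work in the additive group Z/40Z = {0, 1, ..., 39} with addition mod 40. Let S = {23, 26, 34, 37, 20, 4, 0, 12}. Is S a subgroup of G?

No

34 ∈ S but its inverse 6 ∉ S, so S is not a subgroup.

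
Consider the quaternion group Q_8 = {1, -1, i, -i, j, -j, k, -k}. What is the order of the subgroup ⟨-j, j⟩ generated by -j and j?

4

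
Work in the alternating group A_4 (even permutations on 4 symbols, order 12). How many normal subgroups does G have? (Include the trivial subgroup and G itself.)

3

G has 10 subgroups. Checking conjugation-invariance by order — order 1: 1/1 normal; order 2: 0/3 normal; order 3: 0/4 normal; order 4: 1/1 normal; order 12: 1/1 normal.
Total normal subgroups: 3.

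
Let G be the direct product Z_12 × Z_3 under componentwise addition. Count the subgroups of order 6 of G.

4

|G| = 36 and 6 | 36, so subgroups of order 6 are possible by Lagrange.
The subgroups of order 6 are: {(0,0), (0,1), (0,2), (6,0), (6,1), (6,2)}; {(0,0), (2,0), (4,0), (6,0), (8,0), (10,0)}; {(0,0), (2,2), (4,1), (6,0), (8,2), (10,1)}; {(0,0), (2,1), (4,2), (6,0), (8,1), (10,2)}.
So G has 4 subgroups of order 6.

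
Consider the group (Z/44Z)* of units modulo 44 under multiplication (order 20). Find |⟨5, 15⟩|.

10

|⟨5⟩| = 5 and |⟨15⟩| = 10, so |H| is a multiple of lcm(5, 10) = 10 and divides |G| = 20.
Closing under the operation: H = {1, 3, 5, 9, 15, 23, 25, 27, 31, 37}, so |H| = 10.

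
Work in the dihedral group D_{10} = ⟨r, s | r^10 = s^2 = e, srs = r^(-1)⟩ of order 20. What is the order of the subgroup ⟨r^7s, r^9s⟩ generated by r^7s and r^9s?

10

|⟨r^7s⟩| = 2 and |⟨r^9s⟩| = 2, so |H| is a multiple of lcm(2, 2) = 2 and divides |G| = 20.
Closing under the operation: H = {e, r^2, r^4, r^6, r^8, rs, r^3s, r^5s, r^7s, r^9s}, so |H| = 10.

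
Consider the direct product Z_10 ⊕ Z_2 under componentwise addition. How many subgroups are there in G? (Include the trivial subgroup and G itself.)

|G| = 20, so by Lagrange every subgroup order divides 20. Divisors: 1, 2, 4, 5, 10, 20.
Subgroups by order — order 1: 1; order 2: 3; order 4: 1; order 5: 1; order 10: 3; order 20: 1.
Total: 1 + 3 + 1 + 1 + 3 + 1 = 10.

10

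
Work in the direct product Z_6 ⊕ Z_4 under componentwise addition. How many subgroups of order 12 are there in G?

3

|G| = 24 and 12 | 24, so subgroups of order 12 are possible by Lagrange.
The subgroups of order 12 are: {(0,0), (0,1), (0,2), (0,3), (2,0), (2,1), (2,2), (2,3), (4,0), (4,1), (4,2), (4,3)}; {(0,0), (0,2), (1,0), (1,2), (2,0), (2,2), (3,0), (3,2), (4,0), (4,2), (5,0), (5,2)}; {(0,0), (0,2), (1,1), (1,3), (2,0), (2,2), (3,1), (3,3), (4,0), (4,2), (5,1), (5,3)}.
So G has 3 subgroups of order 12.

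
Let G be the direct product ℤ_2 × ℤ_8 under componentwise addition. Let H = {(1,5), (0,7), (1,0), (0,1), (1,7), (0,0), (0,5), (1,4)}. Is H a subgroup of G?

(1,7) ∈ H but its inverse (1,1) ∉ H, so H is not a subgroup.

No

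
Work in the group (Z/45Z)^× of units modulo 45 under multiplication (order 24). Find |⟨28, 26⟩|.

8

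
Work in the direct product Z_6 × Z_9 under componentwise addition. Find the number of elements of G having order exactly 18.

18

An element (a,b) has order lcm(ord(a), ord(b)); count pairs with lcm equal to 18.
Enumerating gives 18 such elements.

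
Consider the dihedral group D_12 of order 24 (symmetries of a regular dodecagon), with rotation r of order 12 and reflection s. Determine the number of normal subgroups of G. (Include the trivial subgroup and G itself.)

9

G has 34 subgroups. Checking conjugation-invariance by order — order 1: 1/1 normal; order 2: 1/13 normal; order 3: 1/1 normal; order 4: 1/7 normal; order 6: 1/5 normal; order 8: 0/3 normal; order 12: 3/3 normal; order 24: 1/1 normal.
Total normal subgroups: 9.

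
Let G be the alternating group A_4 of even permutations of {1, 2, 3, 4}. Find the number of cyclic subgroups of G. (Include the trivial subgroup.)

8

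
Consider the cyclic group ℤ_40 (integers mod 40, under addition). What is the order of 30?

4

In ℤ_40, the order of an element a is n/gcd(a, n).
gcd(30, 40) = 10, so |⟨30⟩| = 40/10 = 4.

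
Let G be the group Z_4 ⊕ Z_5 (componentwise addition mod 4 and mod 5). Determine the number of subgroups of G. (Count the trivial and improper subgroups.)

6

|G| = 20, so by Lagrange every subgroup order divides 20. Divisors: 1, 2, 4, 5, 10, 20.
Subgroups by order — order 1: 1; order 2: 1; order 4: 1; order 5: 1; order 10: 1; order 20: 1.
Total: 1 + 1 + 1 + 1 + 1 + 1 = 6.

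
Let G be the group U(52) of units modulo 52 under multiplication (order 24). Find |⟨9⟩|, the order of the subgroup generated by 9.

3

Compute successive powers of 9 mod 52: 9, 29, 1; 9^3 ≡ 1 (mod 52).
So |⟨9⟩| = 3.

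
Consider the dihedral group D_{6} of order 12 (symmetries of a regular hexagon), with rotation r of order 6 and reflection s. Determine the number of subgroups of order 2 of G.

7

|G| = 12 and 2 | 12, so subgroups of order 2 are possible by Lagrange.
The subgroups of order 2 are: {e, r^2s}; {e, r^3}; {e, r^3s}; {e, r^4s}; … (7 in all).
So G has 7 subgroups of order 2.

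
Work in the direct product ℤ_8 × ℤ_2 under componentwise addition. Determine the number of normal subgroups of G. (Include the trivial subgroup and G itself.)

11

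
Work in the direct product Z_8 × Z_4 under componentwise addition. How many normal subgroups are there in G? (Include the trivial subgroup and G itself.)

22

G is abelian, so every subgroup is normal.
G has 22 subgroups in total, hence 22 normal subgroups.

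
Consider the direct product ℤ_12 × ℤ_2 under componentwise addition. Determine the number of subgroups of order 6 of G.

|G| = 24 and 6 | 24, so subgroups of order 6 are possible by Lagrange.
The subgroups of order 6 are: {(0,0), (0,1), (4,0), (4,1), (8,0), (8,1)}; {(0,0), (2,0), (4,0), (6,0), (8,0), (10,0)}; {(0,0), (2,1), (4,0), (6,1), (8,0), (10,1)}.
So G has 3 subgroups of order 6.

3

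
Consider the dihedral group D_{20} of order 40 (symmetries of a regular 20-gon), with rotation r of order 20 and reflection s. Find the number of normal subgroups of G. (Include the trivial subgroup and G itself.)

G has 48 subgroups. Checking conjugation-invariance by order — order 1: 1/1 normal; order 2: 1/21 normal; order 4: 1/11 normal; order 5: 1/1 normal; order 8: 0/5 normal; order 10: 1/5 normal; order 20: 3/3 normal; order 40: 1/1 normal.
Total normal subgroups: 9.

9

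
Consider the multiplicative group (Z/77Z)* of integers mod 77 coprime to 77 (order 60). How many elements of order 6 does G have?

6

The elements of order 6 are: 10, 12, 32, 45, 54, 65.
That's 6.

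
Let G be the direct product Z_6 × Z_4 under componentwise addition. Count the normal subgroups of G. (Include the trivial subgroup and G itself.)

G is abelian, so every subgroup is normal.
G has 16 subgroups in total, hence 16 normal subgroups.

16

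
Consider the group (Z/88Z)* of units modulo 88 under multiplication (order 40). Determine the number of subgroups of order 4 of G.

7

|G| = 40 and 4 | 40, so subgroups of order 4 are possible by Lagrange.
The subgroups of order 4 are: {1, 21, 23, 43}; {1, 21, 45, 65}; {1, 21, 67, 87}; {1, 23, 45, 67}; … (7 in all).
So G has 7 subgroups of order 4.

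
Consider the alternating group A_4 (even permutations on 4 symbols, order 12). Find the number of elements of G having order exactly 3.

8

The elements of order 3 are: (2 3 4), (2 4 3), (1 2 3), (1 2 4), (1 3 2), (1 3 4), (1 4 2), (1 4 3).
That's 8.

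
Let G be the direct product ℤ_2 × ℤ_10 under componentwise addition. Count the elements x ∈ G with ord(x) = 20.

0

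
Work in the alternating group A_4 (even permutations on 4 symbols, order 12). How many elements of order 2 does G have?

3

The elements of order 2 are: (1 2)(3 4), (1 3)(2 4), (1 4)(2 3).
That's 3.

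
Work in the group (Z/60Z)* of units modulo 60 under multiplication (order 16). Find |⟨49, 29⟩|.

4

|⟨49⟩| = 2 and |⟨29⟩| = 2, so |H| is a multiple of lcm(2, 2) = 2 and divides |G| = 16.
Closing under the operation: H = {1, 29, 41, 49}, so |H| = 4.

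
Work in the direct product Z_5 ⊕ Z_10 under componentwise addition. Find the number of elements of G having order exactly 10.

24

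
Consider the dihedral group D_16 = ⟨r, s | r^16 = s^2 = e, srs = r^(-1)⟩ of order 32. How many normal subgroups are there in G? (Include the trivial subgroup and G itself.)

8

G has 36 subgroups. Checking conjugation-invariance by order — order 1: 1/1 normal; order 2: 1/17 normal; order 4: 1/9 normal; order 8: 1/5 normal; order 16: 3/3 normal; order 32: 1/1 normal.
Total normal subgroups: 8.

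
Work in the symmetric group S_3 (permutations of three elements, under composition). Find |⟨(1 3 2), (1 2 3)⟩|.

|⟨(1 3 2)⟩| = 3 and |⟨(1 2 3)⟩| = 3, so |H| is a multiple of lcm(3, 3) = 3 and divides |G| = 6.
Closing under the operation: H = {e, (1 2 3), (1 3 2)}, so |H| = 3.

3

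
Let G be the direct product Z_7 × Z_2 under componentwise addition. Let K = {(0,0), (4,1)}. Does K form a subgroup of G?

No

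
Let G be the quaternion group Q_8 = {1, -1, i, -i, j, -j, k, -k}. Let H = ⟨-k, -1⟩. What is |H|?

|⟨-k⟩| = 4 and |⟨-1⟩| = 2, so |H| is a multiple of lcm(4, 2) = 4 and divides |G| = 8.
Closing under the operation: H = {1, -1, k, -k}, so |H| = 4.

4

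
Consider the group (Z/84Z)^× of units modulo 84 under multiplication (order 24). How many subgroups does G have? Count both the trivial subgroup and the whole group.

32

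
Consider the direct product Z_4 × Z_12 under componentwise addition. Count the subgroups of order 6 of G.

|G| = 48 and 6 | 48, so subgroups of order 6 are possible by Lagrange.
The subgroups of order 6 are: {(0,0), (0,2), (0,4), (0,6), (0,8), (0,10)}; {(0,0), (0,4), (0,8), (2,0), (2,4), (2,8)}; {(0,0), (0,4), (0,8), (2,2), (2,6), (2,10)}.
So G has 3 subgroups of order 6.

3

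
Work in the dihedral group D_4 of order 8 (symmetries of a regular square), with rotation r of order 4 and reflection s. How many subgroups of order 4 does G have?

|G| = 8 and 4 | 8, so subgroups of order 4 are possible by Lagrange.
The subgroups of order 4 are: {e, r, r^2, r^3}; {e, r^2, s, r^2s}; {e, r^2, rs, r^3s}.
So G has 3 subgroups of order 4.

3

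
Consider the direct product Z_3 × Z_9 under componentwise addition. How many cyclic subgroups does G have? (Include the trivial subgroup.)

8

A cyclic subgroup of order d is generated by each of its φ(d) elements of order d, so the cyclic subgroups of order d number (#elements of order d)/φ(d).
Cyclic subgroups by order — order 1: 1; order 3: 4; order 9: 3.
Total: 8.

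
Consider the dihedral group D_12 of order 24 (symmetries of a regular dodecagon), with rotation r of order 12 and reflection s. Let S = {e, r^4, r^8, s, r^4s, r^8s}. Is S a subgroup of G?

Yes

|S| = 6 divides |G| = 24, consistent with Lagrange.
S contains the identity, every element's inverse is in S, and S is closed under ·: it is a subgroup.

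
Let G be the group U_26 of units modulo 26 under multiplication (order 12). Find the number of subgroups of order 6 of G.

|G| = 12 and 6 | 12, so subgroups of order 6 are possible by Lagrange.
The subgroups of order 6 are: {1, 3, 9, 17, 23, 25}.
So G has 1 subgroup of order 6.

1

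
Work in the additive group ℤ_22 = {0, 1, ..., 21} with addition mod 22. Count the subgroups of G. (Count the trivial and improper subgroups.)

A cyclic group of order 22 has exactly one subgroup for each divisor of 22.
Divisors of 22: 1, 2, 11, 22.
So ℤ_22 has 4 subgroups.

4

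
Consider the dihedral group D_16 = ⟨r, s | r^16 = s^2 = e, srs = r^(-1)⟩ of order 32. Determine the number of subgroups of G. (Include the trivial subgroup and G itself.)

|G| = 32, so by Lagrange every subgroup order divides 32. Divisors: 1, 2, 4, 8, 16, 32.
Subgroups by order — order 1: 1; order 2: 17; order 4: 9; order 8: 5; order 16: 3; order 32: 1.
Total: 1 + 17 + 9 + 5 + 3 + 1 = 36.

36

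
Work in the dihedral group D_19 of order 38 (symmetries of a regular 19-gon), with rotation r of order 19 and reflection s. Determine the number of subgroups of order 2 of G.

|G| = 38 and 2 | 38, so subgroups of order 2 are possible by Lagrange.
The subgroups of order 2 are: {e, r^10s}; {e, r^11s}; {e, r^12s}; {e, r^13s}; … (19 in all).
So G has 19 subgroups of order 2.

19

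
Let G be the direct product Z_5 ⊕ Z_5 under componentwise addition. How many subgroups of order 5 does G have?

|G| = 25 and 5 | 25, so subgroups of order 5 are possible by Lagrange.
The subgroups of order 5 are: {(0,0), (0,1), (0,2), (0,3), (0,4)}; {(0,0), (1,0), (2,0), (3,0), (4,0)}; {(0,0), (1,1), (2,2), (3,3), (4,4)}; {(0,0), (1,2), (2,4), (3,1), (4,3)}; … (6 in all).
So G has 6 subgroups of order 5.

6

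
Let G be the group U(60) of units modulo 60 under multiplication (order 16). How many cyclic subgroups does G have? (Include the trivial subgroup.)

12

Group the elements of G by the cyclic subgroup they generate; each cyclic subgroup of order d accounts for φ(d) elements.
Cyclic subgroups by order — order 1: 1; order 2: 7; order 4: 4.
Total: 12.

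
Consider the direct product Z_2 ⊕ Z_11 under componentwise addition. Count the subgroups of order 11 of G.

1

|G| = 22 and 11 | 22, so subgroups of order 11 are possible by Lagrange.
The subgroups of order 11 are: {(0,0), (0,1), (0,2), (0,3), (0,4), (0,5), (0,6), (0,7), (0,8), (0,9), (0,10)}.
So G has 1 subgroup of order 11.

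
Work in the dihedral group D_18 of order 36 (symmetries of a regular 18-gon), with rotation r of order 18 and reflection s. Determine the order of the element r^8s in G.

Computing powers of r^8s: the smallest k with (r^8s)^k = e is k = 2.

2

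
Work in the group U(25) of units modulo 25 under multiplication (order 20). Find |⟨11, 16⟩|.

5

|⟨11⟩| = 5 and |⟨16⟩| = 5, so |H| is a multiple of lcm(5, 5) = 5 and divides |G| = 20.
Closing under the operation: H = {1, 6, 11, 16, 21}, so |H| = 5.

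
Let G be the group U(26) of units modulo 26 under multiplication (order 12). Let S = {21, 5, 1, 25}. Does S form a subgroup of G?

Yes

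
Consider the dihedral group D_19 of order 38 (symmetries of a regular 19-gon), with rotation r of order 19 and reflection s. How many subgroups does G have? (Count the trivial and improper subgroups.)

22

|G| = 38, so by Lagrange every subgroup order divides 38. Divisors: 1, 2, 19, 38.
Subgroups by order — order 1: 1; order 2: 19; order 19: 1; order 38: 1.
Total: 1 + 19 + 1 + 1 = 22.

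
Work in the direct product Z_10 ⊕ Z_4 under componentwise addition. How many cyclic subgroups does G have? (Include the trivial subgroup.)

Each element a generates a cyclic subgroup ⟨a⟩; distinct elements may generate the same one (a cyclic group of order d has φ(d) generators).
Cyclic subgroups by order — order 1: 1; order 2: 3; order 4: 2; order 5: 1; order 10: 3; order 20: 2.
Total: 12.

12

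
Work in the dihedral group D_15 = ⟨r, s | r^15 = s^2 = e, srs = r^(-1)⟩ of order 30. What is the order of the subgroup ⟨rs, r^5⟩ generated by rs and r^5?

|⟨rs⟩| = 2 and |⟨r^5⟩| = 3, so |H| is a multiple of lcm(2, 3) = 6 and divides |G| = 30.
Closing under the operation: H = {e, r^5, r^10, rs, r^6s, r^11s}, so |H| = 6.

6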